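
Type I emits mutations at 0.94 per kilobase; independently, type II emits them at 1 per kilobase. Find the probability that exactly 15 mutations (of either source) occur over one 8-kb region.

0.1015

Independent Poisson processes superpose: combined rate λ = 0.94 + 1 = 1.94 per kilobase.
Over the interval, μ = 1.94 × 8 = 15.52 (an 8-kb region = 8 kilobases).
P(N = 15) = e^(−15.52) · 15.52^15/15! ≈ 0.1015.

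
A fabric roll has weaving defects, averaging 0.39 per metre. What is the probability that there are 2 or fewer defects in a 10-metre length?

Over the interval, μ = 0.39 × 10 = 3.9 (a 10-metre length = 10 metres).
P(N ≤ 2) = Σ_{j=0}^{2} e^(−μ) μ^j/j! ≈ 0.2531.

0.2531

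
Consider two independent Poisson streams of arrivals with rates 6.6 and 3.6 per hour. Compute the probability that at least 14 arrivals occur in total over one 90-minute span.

0.6649

Independent Poisson processes superpose: combined rate λ = 6.6 + 3.6 = 10.2 per hour.
Over the interval, μ = 10.2 × 1.5 = 15.3 (a 90-minute span = 1.5 hours).
P(N ≥ 14) = 1 − P(N ≤ 13) ≈ 0.6649.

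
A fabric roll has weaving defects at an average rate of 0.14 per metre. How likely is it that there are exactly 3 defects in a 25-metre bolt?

0.2158

Over the interval, μ = 0.14 × 25 = 3.5 (a 25-metre bolt = 25 metres).
P(N = 3) = e^(−μ) μ^3/3! = e^(−3.5) · 3.5^3/6 ≈ 0.2158.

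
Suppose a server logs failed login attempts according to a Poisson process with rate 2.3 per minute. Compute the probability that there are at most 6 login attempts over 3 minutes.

Over the interval, μ = 2.3 × 3 = 6.9 (3 minutes).
P(N ≤ 6) = Σ_{j=0}^{6} e^(−μ) μ^j/j! ≈ 0.4647.

0.4647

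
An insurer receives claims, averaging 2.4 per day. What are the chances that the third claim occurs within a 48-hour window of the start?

0.8575

Over the interval, μ = 2.4 × 2 = 4.8 (a 48-hour window = 2 days).
The third arrival falls in the interval iff at least 3 events occur there: P(S_3 ≤ t) = P(N ≥ 3) = 1 − P(N ≤ 2) ≈ 0.8575.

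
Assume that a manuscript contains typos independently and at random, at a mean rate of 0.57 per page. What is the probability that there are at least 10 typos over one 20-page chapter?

Over the interval, μ = 0.57 × 20 = 11.4 (a 20-page chapter = 20 pages).
P(N ≥ 10) = 1 − P(N ≤ 9) = 1 − Σ_{j=0}^{9} e^(−μ) μ^j/j! ≈ 0.7013.

0.7013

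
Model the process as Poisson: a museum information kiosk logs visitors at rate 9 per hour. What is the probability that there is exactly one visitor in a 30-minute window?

0.0500

Over the interval, μ = 9 × 0.5 = 4.5 (a 30-minute window = 0.5 hours).
P(N = 1) = e^(−μ) μ^1/1! = e^(−4.5) · 4.5^1/1 ≈ 0.0500.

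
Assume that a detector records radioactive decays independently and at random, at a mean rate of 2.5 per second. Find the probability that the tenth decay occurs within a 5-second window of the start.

Over the interval, μ = 2.5 × 5 = 12.5 (a 5-second window = 5 seconds).
The tenth arrival falls in the interval iff at least 10 events occur there: P(S_10 ≤ t) = P(N ≥ 10) = 1 − P(N ≤ 9) ≈ 0.7986.

0.7986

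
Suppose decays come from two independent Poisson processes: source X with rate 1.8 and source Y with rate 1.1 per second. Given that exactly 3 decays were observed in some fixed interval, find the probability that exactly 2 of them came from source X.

Given the total, each event is independently from source X with probability p = λ_X/(λ_X+λ_Y) = 1.8/2.9 ≈ 0.6207.
So K ~ Binomial(3, 1.8/2.9): P(K = 2) = C(3,2) · (1.8/2.9)^2 · (1.1/2.9)^1 ≈ 0.4384.

0.4384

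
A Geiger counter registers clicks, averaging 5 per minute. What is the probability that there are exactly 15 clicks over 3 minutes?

Over the interval, μ = 5 × 3 = 15 (3 minutes).
P(N = 15) = e^(−μ) μ^15/15! = e^(−15) · 15^15/1307674368000 ≈ 0.1024.

0.1024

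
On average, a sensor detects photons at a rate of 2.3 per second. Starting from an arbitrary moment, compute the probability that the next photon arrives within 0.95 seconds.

0.8875

Inter-arrival times are exponential with rate λ = 2.3 per second.
P(T ≤ 0.95) = 1 − e^(−λt) = 1 − e^(−2.3 × 0.95) = 1 − e^(−2.185) ≈ 0.8875.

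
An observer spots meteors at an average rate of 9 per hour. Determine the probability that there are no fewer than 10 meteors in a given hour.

0.4126

With mean μ = 9 per hour,
P(N ≥ 10) = 1 − P(N ≤ 9) = 1 − Σ_{j=0}^{9} e^(−μ) μ^j/j! ≈ 0.4126.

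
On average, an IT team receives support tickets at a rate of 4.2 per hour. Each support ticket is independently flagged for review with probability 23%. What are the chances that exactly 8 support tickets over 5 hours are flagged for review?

Thinning: the support tickets that are flagged for review themselves form a Poisson process with rate 0.23 × 4.2 = 0.966 per hour.
Over the interval, μ = 0.966 × 5 = 4.83 (5 hours).
P(N = 8) = e^(−4.83) · 4.83^8/8! ≈ 0.0587.

0.0587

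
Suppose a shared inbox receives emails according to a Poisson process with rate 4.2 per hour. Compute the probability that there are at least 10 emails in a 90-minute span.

0.1061

Over the interval, μ = 4.2 × 1.5 = 6.3 (a 90-minute span = 1.5 hours).
P(N ≥ 10) = 1 − P(N ≤ 9) = 1 − Σ_{j=0}^{9} e^(−μ) μ^j/j! ≈ 0.1061.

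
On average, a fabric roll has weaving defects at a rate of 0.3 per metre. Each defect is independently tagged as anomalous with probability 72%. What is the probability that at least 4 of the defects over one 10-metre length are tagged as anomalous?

Thinning: the defects that are tagged as anomalous themselves form a Poisson process with rate 0.72 × 0.3 = 0.216 per metre.
Over the interval, μ = 0.216 × 10 = 2.16 (a 10-metre length = 10 metres).
P(N ≥ 4) = 1 − P(N ≤ 3) ≈ 0.1728.

0.1728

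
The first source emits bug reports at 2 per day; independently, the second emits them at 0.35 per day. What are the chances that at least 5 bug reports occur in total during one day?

Independent Poisson processes superpose: combined rate λ = 2 + 0.35 = 2.35 per day.
So μ = 2.35.
P(N ≥ 5) = 1 − P(N ≤ 4) ≈ 0.0897.

0.0897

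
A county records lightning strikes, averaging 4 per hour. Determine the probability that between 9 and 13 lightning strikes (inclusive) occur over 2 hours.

Over the interval, μ = 4 × 2 = 8 (2 hours).
P(9 ≤ N ≤ 13) = Σ_{j=9}^{13} e^(−8) · 8^j/j! ≈ 0.3733.

0.3733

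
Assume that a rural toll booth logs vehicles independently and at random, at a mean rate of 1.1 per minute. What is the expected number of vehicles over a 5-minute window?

5.5

E[N] = λt = 1.1 × 5 = 5.5 (a 5-minute window = 5 minutes).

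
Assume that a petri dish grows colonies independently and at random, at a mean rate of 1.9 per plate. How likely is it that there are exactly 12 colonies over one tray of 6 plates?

Over the interval, μ = 1.9 × 6 = 11.4 (a tray of 6 plates = 6 plates).
P(N = 12) = e^(−μ) μ^12/12! = e^(−11.4) · 11.4^12/479001600 ≈ 0.1126.

0.1126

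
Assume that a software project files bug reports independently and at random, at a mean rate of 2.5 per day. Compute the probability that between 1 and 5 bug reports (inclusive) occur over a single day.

0.8759

With mean μ = 2.5 per day,
P(1 ≤ N ≤ 5) = Σ_{j=1}^{5} e^(−2.5) · 2.5^j/j! ≈ 0.8759.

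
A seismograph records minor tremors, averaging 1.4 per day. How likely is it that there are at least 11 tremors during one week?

Over the interval, μ = 1.4 × 7 = 9.8 (a week = 7 days).
P(N ≥ 11) = 1 − P(N ≤ 10) = 1 − Σ_{j=0}^{10} e^(−μ) μ^j/j! ≈ 0.3920.

0.3920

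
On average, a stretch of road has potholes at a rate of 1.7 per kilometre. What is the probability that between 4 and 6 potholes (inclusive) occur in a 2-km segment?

0.3838

Over the interval, μ = 1.7 × 2 = 3.4 (a 2-km segment = 2 kilometres).
P(4 ≤ N ≤ 6) = Σ_{j=4}^{6} e^(−3.4) · 3.4^j/j! ≈ 0.3838.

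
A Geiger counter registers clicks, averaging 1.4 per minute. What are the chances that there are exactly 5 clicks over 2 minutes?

0.0872

Over the interval, μ = 1.4 × 2 = 2.8 (2 minutes).
P(N = 5) = e^(−μ) μ^5/5! = e^(−2.8) · 2.8^5/120 ≈ 0.0872.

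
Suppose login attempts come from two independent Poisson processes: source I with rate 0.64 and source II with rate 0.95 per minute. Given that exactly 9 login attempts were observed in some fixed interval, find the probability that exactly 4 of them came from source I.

0.2518

Given the total, each event is independently from source I with probability p = λ_I/(λ_I+λ_II) = 0.64/1.59 ≈ 0.4025.
So K ~ Binomial(9, 0.64/1.59): P(K = 4) = C(9,4) · (0.64/1.59)^4 · (0.95/1.59)^5 ≈ 0.2518.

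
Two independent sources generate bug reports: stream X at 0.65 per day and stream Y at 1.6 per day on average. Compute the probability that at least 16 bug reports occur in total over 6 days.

Independent Poisson processes superpose: combined rate λ = 0.65 + 1.6 = 2.25 per day.
Over the interval, μ = 2.25 × 6 = 13.5 (6 days).
P(N ≥ 16) = 1 − P(N ≤ 15) ≈ 0.2822.

0.2822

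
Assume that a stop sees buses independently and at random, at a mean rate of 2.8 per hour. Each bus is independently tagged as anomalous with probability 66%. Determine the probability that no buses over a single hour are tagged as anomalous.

Thinning: the buses that are tagged as anomalous themselves form a Poisson process with rate 0.66 × 2.8 = 1.848 per hour.
So μ = 1.848.
P(N = 0) = e^(−1.848) · 1.848^0/0! ≈ 0.1576.

0.1576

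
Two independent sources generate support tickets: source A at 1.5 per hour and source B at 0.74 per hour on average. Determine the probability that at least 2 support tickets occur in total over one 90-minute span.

0.8486

Independent Poisson processes superpose: combined rate λ = 1.5 + 0.74 = 2.24 per hour.
Over the interval, μ = 2.24 × 1.5 = 3.36 (a 90-minute span = 1.5 hours).
P(N ≥ 2) = 1 − P(N ≤ 1) ≈ 0.8486.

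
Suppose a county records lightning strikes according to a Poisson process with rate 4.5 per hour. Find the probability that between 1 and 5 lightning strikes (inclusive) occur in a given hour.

With mean μ = 4.5 per hour,
P(1 ≤ N ≤ 5) = Σ_{j=1}^{5} e^(−4.5) · 4.5^j/j! ≈ 0.6918.

0.6918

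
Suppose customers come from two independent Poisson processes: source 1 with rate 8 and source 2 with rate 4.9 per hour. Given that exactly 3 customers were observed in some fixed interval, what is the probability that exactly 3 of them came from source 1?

Given the total, each event is independently from source 1 with probability p = λ_1/(λ_1+λ_2) = 8/12.9 ≈ 0.6202.
So K ~ Binomial(3, 8/12.9): P(K = 3) = C(3,3) · (8/12.9)^3 · (4.9/12.9)^0 ≈ 0.2385.

0.2385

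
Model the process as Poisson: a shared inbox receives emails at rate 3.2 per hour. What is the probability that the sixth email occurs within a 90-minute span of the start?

0.3490

Over the interval, μ = 3.2 × 1.5 = 4.8 (a 90-minute span = 1.5 hours).
The sixth arrival falls in the interval iff at least 6 events occur there: P(S_6 ≤ t) = P(N ≥ 6) = 1 − P(N ≤ 5) ≈ 0.3490.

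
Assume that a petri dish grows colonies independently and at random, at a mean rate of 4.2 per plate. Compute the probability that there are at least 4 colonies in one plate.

With mean μ = 4.2 per plate,
P(N ≥ 4) = 1 − P(N ≤ 3) = 1 − Σ_{j=0}^{3} e^(−μ) μ^j/j! ≈ 0.6046.

0.6046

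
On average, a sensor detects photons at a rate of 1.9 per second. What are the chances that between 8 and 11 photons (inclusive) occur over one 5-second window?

Over the interval, μ = 1.9 × 5 = 9.5 (a 5-second window = 5 seconds).
P(8 ≤ N ≤ 11) = Σ_{j=8}^{11} e^(−9.5) · 9.5^j/j! ≈ 0.4833.

0.4833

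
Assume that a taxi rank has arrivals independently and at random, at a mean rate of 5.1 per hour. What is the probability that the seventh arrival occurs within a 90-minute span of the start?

Over the interval, μ = 5.1 × 1.5 = 7.65 (a 90-minute span = 1.5 hours).
The seventh arrival falls in the interval iff at least 7 events occur there: P(S_7 ≤ t) = P(N ≥ 7) = 1 − P(N ≤ 6) ≈ 0.6420.

0.6420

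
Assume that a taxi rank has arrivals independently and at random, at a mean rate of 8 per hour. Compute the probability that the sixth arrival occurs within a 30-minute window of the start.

Over the interval, μ = 8 × 0.5 = 4 (a 30-minute window = 0.5 hours).
The sixth arrival falls in the interval iff at least 6 events occur there: P(S_6 ≤ t) = P(N ≥ 6) = 1 − P(N ≤ 5) ≈ 0.2149.

0.2149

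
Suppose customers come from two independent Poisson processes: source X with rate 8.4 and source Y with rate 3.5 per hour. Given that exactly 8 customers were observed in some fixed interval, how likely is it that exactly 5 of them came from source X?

0.2497

Given the total, each event is independently from source X with probability p = λ_X/(λ_X+λ_Y) = 8.4/11.9 ≈ 0.7059.
So K ~ Binomial(8, 8.4/11.9): P(K = 5) = C(8,5) · (8.4/11.9)^5 · (3.5/11.9)^3 ≈ 0.2497.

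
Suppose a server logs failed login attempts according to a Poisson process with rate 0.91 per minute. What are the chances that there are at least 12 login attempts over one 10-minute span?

0.2068

Over the interval, μ = 0.91 × 10 = 9.1 (a 10-minute span = 10 minutes).
P(N ≥ 12) = 1 − P(N ≤ 11) = 1 − Σ_{j=0}^{11} e^(−μ) μ^j/j! ≈ 0.2068.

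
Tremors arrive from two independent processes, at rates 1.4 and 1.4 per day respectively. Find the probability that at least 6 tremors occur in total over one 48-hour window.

0.4881

Independent Poisson processes superpose: combined rate λ = 1.4 + 1.4 = 2.8 per day.
Over the interval, μ = 2.8 × 2 = 5.6 (a 48-hour window = 2 days).
P(N ≥ 6) = 1 − P(N ≤ 5) ≈ 0.4881.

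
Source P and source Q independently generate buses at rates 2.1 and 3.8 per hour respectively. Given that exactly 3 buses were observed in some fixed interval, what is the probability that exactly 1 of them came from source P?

Given the total, each event is independently from source P with probability p = λ_P/(λ_P+λ_Q) = 2.1/5.9 ≈ 0.3559.
So K ~ Binomial(3, 2.1/5.9): P(K = 1) = C(3,1) · (2.1/5.9)^1 · (3.8/5.9)^2 ≈ 0.4429.

0.4429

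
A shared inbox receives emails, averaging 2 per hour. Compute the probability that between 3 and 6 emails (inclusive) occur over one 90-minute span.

Over the interval, μ = 2 × 1.5 = 3 (a 90-minute span = 1.5 hours).
P(3 ≤ N ≤ 6) = Σ_{j=3}^{6} e^(−3) · 3^j/j! ≈ 0.5433.

0.5433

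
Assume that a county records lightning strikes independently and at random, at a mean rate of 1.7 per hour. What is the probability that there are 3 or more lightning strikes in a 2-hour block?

Over the interval, μ = 1.7 × 2 = 3.4 (a 2-hour block = 2 hours).
P(N ≥ 3) = 1 − P(N ≤ 2) = 1 − Σ_{j=0}^{2} e^(−μ) μ^j/j! ≈ 0.6603.

0.6603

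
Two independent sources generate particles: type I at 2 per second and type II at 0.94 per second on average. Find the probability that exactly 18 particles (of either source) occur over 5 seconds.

0.0663

Independent Poisson processes superpose: combined rate λ = 2 + 0.94 = 2.94 per second.
Over the interval, μ = 2.94 × 5 = 14.7 (5 seconds).
P(N = 18) = e^(−14.7) · 14.7^18/18! ≈ 0.0663.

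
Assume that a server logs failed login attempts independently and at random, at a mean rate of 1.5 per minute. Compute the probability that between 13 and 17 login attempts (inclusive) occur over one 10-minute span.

Over the interval, μ = 1.5 × 10 = 15 (a 10-minute span = 10 minutes).
P(13 ≤ N ≤ 17) = Σ_{j=13}^{17} e^(−15) · 15^j/j! ≈ 0.4812.

0.4812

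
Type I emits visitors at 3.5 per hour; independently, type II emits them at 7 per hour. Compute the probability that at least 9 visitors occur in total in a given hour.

0.7206

Independent Poisson processes superpose: combined rate λ = 3.5 + 7 = 10.5 per hour.
So μ = 10.5.
P(N ≥ 9) = 1 − P(N ≤ 8) ≈ 0.7206.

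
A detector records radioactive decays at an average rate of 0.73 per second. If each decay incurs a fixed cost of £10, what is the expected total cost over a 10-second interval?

£73

E[N] = 0.73 × 10 = 7.3 (a 10-second interval = 10 seconds); E[cost] = 7.3 × £10 = £73.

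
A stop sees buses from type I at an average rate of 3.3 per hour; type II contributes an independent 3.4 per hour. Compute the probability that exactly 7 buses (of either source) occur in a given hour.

Independent Poisson processes superpose: combined rate λ = 3.3 + 3.4 = 6.7 per hour.
So μ = 6.7.
P(N = 7) = e^(−6.7) · 6.7^7/7! ≈ 0.1480.

0.1480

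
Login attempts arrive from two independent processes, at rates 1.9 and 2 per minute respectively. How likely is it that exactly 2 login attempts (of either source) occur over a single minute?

0.1539

Independent Poisson processes superpose: combined rate λ = 1.9 + 2 = 3.9 per minute.
So μ = 3.9.
P(N = 2) = e^(−3.9) · 3.9^2/2! ≈ 0.1539.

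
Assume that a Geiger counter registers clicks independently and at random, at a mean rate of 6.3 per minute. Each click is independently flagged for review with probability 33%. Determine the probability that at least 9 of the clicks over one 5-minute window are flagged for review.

0.7099

Thinning: the clicks that are flagged for review themselves form a Poisson process with rate 0.33 × 6.3 = 2.079 per minute.
Over the interval, μ = 2.079 × 5 = 10.395 (a 5-minute window = 5 minutes).
P(N ≥ 9) = 1 − P(N ≤ 8) ≈ 0.7099.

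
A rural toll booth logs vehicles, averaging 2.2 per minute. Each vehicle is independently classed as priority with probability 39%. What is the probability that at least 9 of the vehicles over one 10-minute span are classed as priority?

0.4879

Thinning: the vehicles that are classed as priority themselves form a Poisson process with rate 0.39 × 2.2 = 0.858 per minute.
Over the interval, μ = 0.858 × 10 = 8.58 (a 10-minute span = 10 minutes).
P(N ≥ 9) = 1 − P(N ≤ 8) ≈ 0.4879.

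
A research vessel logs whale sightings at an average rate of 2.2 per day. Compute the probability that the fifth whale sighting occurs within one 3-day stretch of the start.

0.7873

Over the interval, μ = 2.2 × 3 = 6.6 (a 3-day stretch = 3 days).
The fifth arrival falls in the interval iff at least 5 events occur there: P(S_5 ≤ t) = P(N ≥ 5) = 1 − P(N ≤ 4) ≈ 0.7873.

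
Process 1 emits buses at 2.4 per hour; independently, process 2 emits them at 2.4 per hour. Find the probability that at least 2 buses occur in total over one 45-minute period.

0.8743

Independent Poisson processes superpose: combined rate λ = 2.4 + 2.4 = 4.8 per hour.
Over the interval, μ = 4.8 × 0.75 = 3.6 (a 45-minute period = 0.75 hours).
P(N ≥ 2) = 1 − P(N ≤ 1) ≈ 0.8743.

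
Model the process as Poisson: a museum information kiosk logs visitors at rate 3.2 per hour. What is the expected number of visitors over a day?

76.8

E[N] = λt = 3.2 × 24 = 76.8 (a day = 24 hours).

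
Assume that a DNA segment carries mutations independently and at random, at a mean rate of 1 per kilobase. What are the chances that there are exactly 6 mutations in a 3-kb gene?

0.0504

Over the interval, μ = 1 × 3 = 3 (a 3-kb gene = 3 kilobases).
P(N = 6) = e^(−μ) μ^6/6! = e^(−3) · 3^6/720 ≈ 0.0504.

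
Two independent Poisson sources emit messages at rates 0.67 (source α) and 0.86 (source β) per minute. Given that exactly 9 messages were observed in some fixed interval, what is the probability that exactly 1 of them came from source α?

Given the total, each event is independently from source α with probability p = λ_α/(λ_α+λ_β) = 0.67/1.53 ≈ 0.4379.
So K ~ Binomial(9, 0.67/1.53): P(K = 1) = C(9,1) · (0.67/1.53)^1 · (0.86/1.53)^8 ≈ 0.0393.

0.0393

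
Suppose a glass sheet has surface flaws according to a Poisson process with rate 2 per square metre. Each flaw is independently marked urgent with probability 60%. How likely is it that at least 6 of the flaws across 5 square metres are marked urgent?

Thinning: the flaws that are marked urgent themselves form a Poisson process with rate 0.6 × 2 = 1.2 per square metre.
Over the interval, μ = 1.2 × 5 = 6 (5 square metres).
P(N ≥ 6) = 1 − P(N ≤ 5) ≈ 0.5543.

0.5543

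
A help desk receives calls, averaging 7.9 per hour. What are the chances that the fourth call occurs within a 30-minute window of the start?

0.5567

Over the interval, μ = 7.9 × 0.5 = 3.95 (a 30-minute window = 0.5 hours).
The fourth arrival falls in the interval iff at least 4 events occur there: P(S_4 ≤ t) = P(N ≥ 4) = 1 − P(N ≤ 3) ≈ 0.5567.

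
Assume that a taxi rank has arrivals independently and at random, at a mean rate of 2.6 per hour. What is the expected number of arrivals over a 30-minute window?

E[N] = λt = 2.6 × 0.5 = 1.3 (a 30-minute window = 0.5 hours).

1.3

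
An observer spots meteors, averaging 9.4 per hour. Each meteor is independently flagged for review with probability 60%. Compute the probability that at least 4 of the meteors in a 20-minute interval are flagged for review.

Thinning: the meteors that are flagged for review themselves form a Poisson process with rate 0.6 × 9.4 = 5.64 per hour.
Over the interval, μ = 5.64 × 1/3 = 1.88 (a 20-minute interval = 1/3 hours).
P(N ≥ 4) = 1 − P(N ≤ 3) ≈ 0.1219.

0.1219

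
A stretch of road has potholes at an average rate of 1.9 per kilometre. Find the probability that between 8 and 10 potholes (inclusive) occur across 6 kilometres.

0.2939

Over the interval, μ = 1.9 × 6 = 11.4 (6 kilometres).
P(8 ≤ N ≤ 10) = Σ_{j=8}^{10} e^(−11.4) · 11.4^j/j! ≈ 0.2939.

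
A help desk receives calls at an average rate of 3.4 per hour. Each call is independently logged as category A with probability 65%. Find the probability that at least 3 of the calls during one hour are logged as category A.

0.3800

Thinning: the calls that are logged as category A themselves form a Poisson process with rate 0.65 × 3.4 = 2.21 per hour.
So μ = 2.21.
P(N ≥ 3) = 1 − P(N ≤ 2) ≈ 0.3800.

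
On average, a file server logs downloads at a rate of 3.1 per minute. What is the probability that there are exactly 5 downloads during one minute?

With mean μ = 3.1 per minute,
P(N = 5) = e^(−μ) μ^5/5! = e^(−3.1) · 3.1^5/120 ≈ 0.1075.

0.1075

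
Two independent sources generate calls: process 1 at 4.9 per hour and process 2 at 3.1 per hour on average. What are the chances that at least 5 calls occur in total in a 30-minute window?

0.3712

Independent Poisson processes superpose: combined rate λ = 4.9 + 3.1 = 8 per hour.
Over the interval, μ = 8 × 0.5 = 4 (a 30-minute window = 0.5 hours).
P(N ≥ 5) = 1 − P(N ≤ 4) ≈ 0.3712.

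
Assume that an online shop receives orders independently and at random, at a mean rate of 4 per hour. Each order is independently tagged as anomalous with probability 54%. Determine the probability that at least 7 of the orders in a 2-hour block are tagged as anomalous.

0.1466

Thinning: the orders that are tagged as anomalous themselves form a Poisson process with rate 0.54 × 4 = 2.16 per hour.
Over the interval, μ = 2.16 × 2 = 4.32 (a 2-hour block = 2 hours).
P(N ≥ 7) = 1 − P(N ≤ 6) ≈ 0.1466.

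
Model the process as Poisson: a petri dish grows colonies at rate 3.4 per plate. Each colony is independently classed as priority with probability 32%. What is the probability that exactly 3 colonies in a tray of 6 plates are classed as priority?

Thinning: the colonies that are classed as priority themselves form a Poisson process with rate 0.32 × 3.4 = 1.088 per plate.
Over the interval, μ = 1.088 × 6 = 6.528 (a tray of 6 plates = 6 plates).
P(N = 3) = e^(−6.528) · 6.528^3/3! ≈ 0.0678.

0.0678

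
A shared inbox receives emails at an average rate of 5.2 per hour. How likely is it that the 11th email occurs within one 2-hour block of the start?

0.4669

Over the interval, μ = 5.2 × 2 = 10.4 (a 2-hour block = 2 hours).
The 11th arrival falls in the interval iff at least 11 events occur there: P(S_11 ≤ t) = P(N ≥ 11) = 1 − P(N ≤ 10) ≈ 0.4669.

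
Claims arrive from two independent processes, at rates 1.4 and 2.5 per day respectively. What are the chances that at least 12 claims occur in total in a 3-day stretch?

0.5037

Independent Poisson processes superpose: combined rate λ = 1.4 + 2.5 = 3.9 per day.
Over the interval, μ = 3.9 × 3 = 11.7 (a 3-day stretch = 3 days).
P(N ≥ 12) = 1 − P(N ≤ 11) ≈ 0.5037.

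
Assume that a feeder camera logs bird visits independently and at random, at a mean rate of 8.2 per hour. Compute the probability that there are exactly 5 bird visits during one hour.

With mean μ = 8.2 per hour,
P(N = 5) = e^(−μ) μ^5/5! = e^(−8.2) · 8.2^5/120 ≈ 0.0849.

0.0849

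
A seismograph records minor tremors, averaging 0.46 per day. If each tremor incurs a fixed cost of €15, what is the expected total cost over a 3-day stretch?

€20.7

E[N] = 0.46 × 3 = 1.38 (a 3-day stretch = 3 days); E[cost] = 1.38 × €15 = €20.7.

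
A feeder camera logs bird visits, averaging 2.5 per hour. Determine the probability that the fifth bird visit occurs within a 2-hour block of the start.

0.5595

Over the interval, μ = 2.5 × 2 = 5 (a 2-hour block = 2 hours).
The fifth arrival falls in the interval iff at least 5 events occur there: P(S_5 ≤ t) = P(N ≥ 5) = 1 − P(N ≤ 4) ≈ 0.5595.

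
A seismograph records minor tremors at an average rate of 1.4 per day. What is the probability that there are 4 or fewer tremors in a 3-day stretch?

Over the interval, μ = 1.4 × 3 = 4.2 (a 3-day stretch = 3 days).
P(N ≤ 4) = Σ_{j=0}^{4} e^(−μ) μ^j/j! ≈ 0.5898.

0.5898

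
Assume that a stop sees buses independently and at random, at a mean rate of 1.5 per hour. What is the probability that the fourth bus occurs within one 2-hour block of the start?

Over the interval, μ = 1.5 × 2 = 3 (a 2-hour block = 2 hours).
The fourth arrival falls in the interval iff at least 4 events occur there: P(S_4 ≤ t) = P(N ≥ 4) = 1 − P(N ≤ 3) ≈ 0.3528.

0.3528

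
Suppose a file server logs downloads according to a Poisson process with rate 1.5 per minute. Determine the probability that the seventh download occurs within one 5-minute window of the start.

0.6218

Over the interval, μ = 1.5 × 5 = 7.5 (a 5-minute window = 5 minutes).
The seventh arrival falls in the interval iff at least 7 events occur there: P(S_7 ≤ t) = P(N ≥ 7) = 1 − P(N ≤ 6) ≈ 0.6218.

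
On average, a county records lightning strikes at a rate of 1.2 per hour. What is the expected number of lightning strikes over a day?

E[N] = λt = 1.2 × 24 = 28.8 (a day = 24 hours).

28.8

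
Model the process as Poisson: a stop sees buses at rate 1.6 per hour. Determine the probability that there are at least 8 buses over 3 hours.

0.1133

Over the interval, μ = 1.6 × 3 = 4.8 (3 hours).
P(N ≥ 8) = 1 − P(N ≤ 7) = 1 − Σ_{j=0}^{7} e^(−μ) μ^j/j! ≈ 0.1133.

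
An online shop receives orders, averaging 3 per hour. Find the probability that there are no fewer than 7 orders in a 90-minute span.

0.1689

Over the interval, μ = 3 × 1.5 = 4.5 (a 90-minute span = 1.5 hours).
P(N ≥ 7) = 1 − P(N ≤ 6) = 1 − Σ_{j=0}^{6} e^(−μ) μ^j/j! ≈ 0.1689.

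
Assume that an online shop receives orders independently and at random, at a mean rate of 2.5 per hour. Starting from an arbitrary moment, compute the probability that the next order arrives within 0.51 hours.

Inter-arrival times are exponential with rate λ = 2.5 per hour.
P(T ≤ 0.51) = 1 − e^(−λt) = 1 − e^(−2.5 × 0.51) = 1 − e^(−1.275) ≈ 0.7206.

0.7206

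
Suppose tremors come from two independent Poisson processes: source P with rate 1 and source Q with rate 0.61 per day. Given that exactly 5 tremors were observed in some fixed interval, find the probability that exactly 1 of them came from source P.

Given the total, each event is independently from source P with probability p = λ_P/(λ_P+λ_Q) = 1/1.61 ≈ 0.6211.
So K ~ Binomial(5, 1/1.61): P(K = 1) = C(5,1) · (1/1.61)^1 · (0.61/1.61)^4 ≈ 0.0640.

0.0640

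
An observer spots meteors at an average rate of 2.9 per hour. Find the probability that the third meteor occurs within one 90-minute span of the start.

0.8088

Over the interval, μ = 2.9 × 1.5 = 4.35 (a 90-minute span = 1.5 hours).
The third arrival falls in the interval iff at least 3 events occur there: P(S_3 ≤ t) = P(N ≥ 3) = 1 − P(N ≤ 2) ≈ 0.8088.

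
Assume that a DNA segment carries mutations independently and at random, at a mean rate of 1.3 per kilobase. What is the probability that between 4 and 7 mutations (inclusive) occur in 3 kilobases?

Over the interval, μ = 1.3 × 3 = 3.9 (3 kilobases).
P(4 ≤ N ≤ 7) = Σ_{j=4}^{7} e^(−3.9) · 3.9^j/j! ≈ 0.5014.

0.5014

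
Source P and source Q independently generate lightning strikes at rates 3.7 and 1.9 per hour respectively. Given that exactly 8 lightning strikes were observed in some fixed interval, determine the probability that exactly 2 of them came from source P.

0.0186

Given the total, each event is independently from source P with probability p = λ_P/(λ_P+λ_Q) = 3.7/5.6 ≈ 0.6607.
So K ~ Binomial(8, 3.7/5.6): P(K = 2) = C(8,2) · (3.7/5.6)^2 · (1.9/5.6)^6 ≈ 0.0186.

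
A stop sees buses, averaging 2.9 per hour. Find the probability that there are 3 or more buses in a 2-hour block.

0.9285

Over the interval, μ = 2.9 × 2 = 5.8 (a 2-hour block = 2 hours).
P(N ≥ 3) = 1 − P(N ≤ 2) = 1 − Σ_{j=0}^{2} e^(−μ) μ^j/j! ≈ 0.9285.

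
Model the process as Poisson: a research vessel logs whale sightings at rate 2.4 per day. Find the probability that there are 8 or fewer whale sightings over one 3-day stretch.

0.7027

Over the interval, μ = 2.4 × 3 = 7.2 (a 3-day stretch = 3 days).
P(N ≤ 8) = Σ_{j=0}^{8} e^(−μ) μ^j/j! ≈ 0.7027.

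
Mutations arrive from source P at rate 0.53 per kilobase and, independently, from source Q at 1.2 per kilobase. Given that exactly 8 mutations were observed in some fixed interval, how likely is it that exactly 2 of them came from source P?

Given the total, each event is independently from source P with probability p = λ_P/(λ_P+λ_Q) = 0.53/1.73 ≈ 0.3064.
So K ~ Binomial(8, 0.53/1.73): P(K = 2) = C(8,2) · (0.53/1.73)^2 · (1.2/1.73)^6 ≈ 0.2927.

0.2927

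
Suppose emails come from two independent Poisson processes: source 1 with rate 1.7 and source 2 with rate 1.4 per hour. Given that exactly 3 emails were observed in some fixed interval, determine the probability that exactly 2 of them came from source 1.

Given the total, each event is independently from source 1 with probability p = λ_1/(λ_1+λ_2) = 1.7/3.1 ≈ 0.5484.
So K ~ Binomial(3, 1.7/3.1): P(K = 2) = C(3,2) · (1.7/3.1)^2 · (1.4/3.1)^1 ≈ 0.4074.

0.4074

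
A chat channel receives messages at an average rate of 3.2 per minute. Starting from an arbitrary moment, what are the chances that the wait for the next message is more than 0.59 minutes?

0.1514

The wait for the next event is exponential with rate λ = 3.2 per minute.
P(T > 0.59) = e^(−λt) = e^(−3.2 × 0.59) = e^(−1.888) ≈ 0.1514.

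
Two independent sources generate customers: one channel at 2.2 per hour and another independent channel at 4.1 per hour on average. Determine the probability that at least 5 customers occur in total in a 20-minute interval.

Independent Poisson processes superpose: combined rate λ = 2.2 + 4.1 = 6.3 per hour.
Over the interval, μ = 6.3 × 1/3 = 2.1 (a 20-minute interval = 1/3 hours).
P(N ≥ 5) = 1 − P(N ≤ 4) ≈ 0.0621.

0.0621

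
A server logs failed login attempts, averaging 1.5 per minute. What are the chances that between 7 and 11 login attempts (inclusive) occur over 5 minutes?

Over the interval, μ = 1.5 × 5 = 7.5 (5 minutes).
P(7 ≤ N ≤ 11) = Σ_{j=7}^{11} e^(−7.5) · 7.5^j/j! ≈ 0.5426.

0.5426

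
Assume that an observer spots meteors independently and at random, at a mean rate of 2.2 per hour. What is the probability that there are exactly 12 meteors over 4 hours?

0.0679

Over the interval, μ = 2.2 × 4 = 8.8 (4 hours).
P(N = 12) = e^(−μ) μ^12/12! = e^(−8.8) · 8.8^12/479001600 ≈ 0.0679.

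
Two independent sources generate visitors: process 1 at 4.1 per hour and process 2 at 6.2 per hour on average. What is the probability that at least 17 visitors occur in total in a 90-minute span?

0.3796

Independent Poisson processes superpose: combined rate λ = 4.1 + 6.2 = 10.3 per hour.
Over the interval, μ = 10.3 × 1.5 = 15.45 (a 90-minute span = 1.5 hours).
P(N ≥ 17) = 1 − P(N ≤ 16) ≈ 0.3796.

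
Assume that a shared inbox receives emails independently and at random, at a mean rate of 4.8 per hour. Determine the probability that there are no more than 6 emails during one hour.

With mean μ = 4.8 per hour,
P(N ≤ 6) = Σ_{j=0}^{6} e^(−μ) μ^j/j! ≈ 0.7908.

0.7908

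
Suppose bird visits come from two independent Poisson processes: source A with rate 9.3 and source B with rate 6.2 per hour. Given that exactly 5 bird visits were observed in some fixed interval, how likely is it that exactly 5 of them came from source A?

Given the total, each event is independently from source A with probability p = λ_A/(λ_A+λ_B) = 9.3/15.5 = 0.6000.
So K ~ Binomial(5, 9.3/15.5): P(K = 5) = C(5,5) · (9.3/15.5)^5 · (6.2/15.5)^0 ≈ 0.0778.

0.0778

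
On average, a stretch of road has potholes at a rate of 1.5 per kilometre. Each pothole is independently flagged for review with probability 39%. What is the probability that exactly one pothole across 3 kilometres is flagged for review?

Thinning: the potholes that are flagged for review themselves form a Poisson process with rate 0.39 × 1.5 = 0.585 per kilometre.
Over the interval, μ = 0.585 × 3 = 1.755 (3 kilometres).
P(N = 1) = e^(−1.755) · 1.755^1/1! ≈ 0.3035.

0.3035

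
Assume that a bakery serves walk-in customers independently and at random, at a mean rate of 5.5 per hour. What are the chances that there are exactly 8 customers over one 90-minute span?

Over the interval, μ = 5.5 × 1.5 = 8.25 (a 90-minute span = 1.5 hours).
P(N = 8) = e^(−μ) μ^8/8! = e^(−8.25) · 8.25^8/40320 ≈ 0.1391.

0.1391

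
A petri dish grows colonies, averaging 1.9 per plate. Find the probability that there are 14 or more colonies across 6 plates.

0.2570

Over the interval, μ = 1.9 × 6 = 11.4 (6 plates).
P(N ≥ 14) = 1 − P(N ≤ 13) = 1 − Σ_{j=0}^{13} e^(−μ) μ^j/j! ≈ 0.2570.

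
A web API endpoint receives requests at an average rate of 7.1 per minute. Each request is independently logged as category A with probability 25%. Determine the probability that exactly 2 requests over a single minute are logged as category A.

Thinning: the requests that are logged as category A themselves form a Poisson process with rate 0.25 × 7.1 = 1.775 per minute.
So μ = 1.775.
P(N = 2) = e^(−1.775) · 1.775^2/2! ≈ 0.2670.

0.2670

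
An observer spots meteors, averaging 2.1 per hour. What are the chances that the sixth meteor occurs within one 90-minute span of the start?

0.0998

Over the interval, μ = 2.1 × 1.5 = 3.15 (a 90-minute span = 1.5 hours).
The sixth arrival falls in the interval iff at least 6 events occur there: P(S_6 ≤ t) = P(N ≥ 6) = 1 − P(N ≤ 5) ≈ 0.0998.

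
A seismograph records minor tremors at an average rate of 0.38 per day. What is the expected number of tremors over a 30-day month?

E[N] = λt = 0.38 × 30 = 11.4 (a 30-day month = 30 days).

11.4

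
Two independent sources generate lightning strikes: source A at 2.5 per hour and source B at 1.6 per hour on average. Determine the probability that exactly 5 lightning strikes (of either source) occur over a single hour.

0.1600

Independent Poisson processes superpose: combined rate λ = 2.5 + 1.6 = 4.1 per hour.
So μ = 4.1.
P(N = 5) = e^(−4.1) · 4.1^5/5! ≈ 0.1600.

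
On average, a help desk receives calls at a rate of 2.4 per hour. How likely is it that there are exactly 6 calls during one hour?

With mean μ = 2.4 per hour,
P(N = 6) = e^(−μ) μ^6/6! = e^(−2.4) · 2.4^6/720 ≈ 0.0241.

0.0241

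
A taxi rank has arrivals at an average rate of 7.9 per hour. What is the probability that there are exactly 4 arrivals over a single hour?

0.0602

With mean μ = 7.9 per hour,
P(N = 4) = e^(−μ) μ^4/4! = e^(−7.9) · 7.9^4/24 ≈ 0.0602.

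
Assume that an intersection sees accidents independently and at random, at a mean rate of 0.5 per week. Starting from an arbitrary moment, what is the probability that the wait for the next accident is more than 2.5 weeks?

0.2865

The wait for the next event is exponential with rate λ = 0.5 per week.
P(T > 2.5) = e^(−λt) = e^(−0.5 × 2.5) = e^(−1.25) ≈ 0.2865.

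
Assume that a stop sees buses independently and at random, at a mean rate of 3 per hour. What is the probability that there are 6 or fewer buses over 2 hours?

Over the interval, μ = 3 × 2 = 6 (2 hours).
P(N ≤ 6) = Σ_{j=0}^{6} e^(−μ) μ^j/j! ≈ 0.6063.

0.6063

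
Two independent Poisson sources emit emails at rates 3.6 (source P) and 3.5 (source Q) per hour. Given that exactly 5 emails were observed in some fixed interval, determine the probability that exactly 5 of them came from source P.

Given the total, each event is independently from source P with probability p = λ_P/(λ_P+λ_Q) = 3.6/7.1 ≈ 0.5070.
So K ~ Binomial(5, 3.6/7.1): P(K = 5) = C(5,5) · (3.6/7.1)^5 · (3.5/7.1)^0 ≈ 0.0335.

0.0335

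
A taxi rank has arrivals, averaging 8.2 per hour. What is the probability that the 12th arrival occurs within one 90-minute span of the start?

0.5722

Over the interval, μ = 8.2 × 1.5 = 12.3 (a 90-minute span = 1.5 hours).
The 12th arrival falls in the interval iff at least 12 events occur there: P(S_12 ≤ t) = P(N ≥ 12) = 1 − P(N ≤ 11) ≈ 0.5722.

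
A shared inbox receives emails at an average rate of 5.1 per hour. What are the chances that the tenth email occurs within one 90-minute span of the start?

Over the interval, μ = 5.1 × 1.5 = 7.65 (a 90-minute span = 1.5 hours).
The tenth arrival falls in the interval iff at least 10 events occur there: P(S_10 ≤ t) = P(N ≥ 10) = 1 − P(N ≤ 9) ≈ 0.2410.

0.2410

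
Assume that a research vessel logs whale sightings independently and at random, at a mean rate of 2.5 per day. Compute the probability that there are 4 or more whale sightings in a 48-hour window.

Over the interval, μ = 2.5 × 2 = 5 (a 48-hour window = 2 days).
P(N ≥ 4) = 1 − P(N ≤ 3) = 1 − Σ_{j=0}^{3} e^(−μ) μ^j/j! ≈ 0.7350.

0.7350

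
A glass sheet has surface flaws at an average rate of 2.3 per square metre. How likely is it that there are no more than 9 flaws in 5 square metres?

Over the interval, μ = 2.3 × 5 = 11.5 (5 square metres).
P(N ≤ 9) = Σ_{j=0}^{9} e^(−μ) μ^j/j! ≈ 0.2888.

0.2888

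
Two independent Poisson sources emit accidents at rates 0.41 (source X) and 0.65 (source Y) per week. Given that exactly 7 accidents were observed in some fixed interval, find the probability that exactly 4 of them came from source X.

Given the total, each event is independently from source X with probability p = λ_X/(λ_X+λ_Y) = 0.41/1.06 ≈ 0.3868.
So K ~ Binomial(7, 0.41/1.06): P(K = 4) = C(7,4) · (0.41/1.06)^4 · (0.65/1.06)^3 ≈ 0.1806.

0.1806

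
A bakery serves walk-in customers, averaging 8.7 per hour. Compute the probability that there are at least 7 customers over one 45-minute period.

Over the interval, μ = 8.7 × 0.75 = 6.525 (a 45-minute period = 0.75 hours).
P(N ≥ 7) = 1 − P(N ≤ 6) = 1 − Σ_{j=0}^{6} e^(−μ) μ^j/j! ≈ 0.4774.

0.4774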